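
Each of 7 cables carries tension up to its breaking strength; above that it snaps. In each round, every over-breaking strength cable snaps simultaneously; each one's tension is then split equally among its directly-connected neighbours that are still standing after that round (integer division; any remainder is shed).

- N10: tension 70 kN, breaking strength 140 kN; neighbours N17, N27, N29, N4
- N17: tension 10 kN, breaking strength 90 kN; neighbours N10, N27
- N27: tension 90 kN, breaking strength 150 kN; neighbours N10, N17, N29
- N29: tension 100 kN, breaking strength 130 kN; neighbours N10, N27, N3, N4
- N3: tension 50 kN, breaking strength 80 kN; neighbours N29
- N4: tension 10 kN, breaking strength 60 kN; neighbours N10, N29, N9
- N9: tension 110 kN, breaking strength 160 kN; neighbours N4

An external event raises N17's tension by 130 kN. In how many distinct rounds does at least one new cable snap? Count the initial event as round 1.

Round 1 — N17 at 140 > 90. N17 snaps.
  N17 sheds 140 kN to N10, N27: 70 each.
    N10: 70+70 = 140 ≤ 140
    N27: 90+70 = 160 > 150
Round 2 — N27 snaps.
  N27 sheds 160 kN to N10, N29: 80 each.
    N10: 140+80 = 220 > 140
    N29: 100+80 = 180 > 130
Round 3 — N10, N29 snap.
  N10 sheds 220 kN to N4: 220 each.
    N4: 10+220 = 230 > 60
  N29 sheds 180 kN to N3, N4: 90 each.
    N3: 50+90 = 140 > 80
    N4: 230+90 = 320 > 60
Round 4 — N3, N4 snap.
  N3 sheds 140 kN: no online neighbours, lost.
  N4 sheds 320 kN to N9: 320 each.
    N9: 110+320 = 430 > 160
Round 5 — N9 snaps.
  N9 sheds 430 kN: no online neighbours, lost.
No further breaks.

5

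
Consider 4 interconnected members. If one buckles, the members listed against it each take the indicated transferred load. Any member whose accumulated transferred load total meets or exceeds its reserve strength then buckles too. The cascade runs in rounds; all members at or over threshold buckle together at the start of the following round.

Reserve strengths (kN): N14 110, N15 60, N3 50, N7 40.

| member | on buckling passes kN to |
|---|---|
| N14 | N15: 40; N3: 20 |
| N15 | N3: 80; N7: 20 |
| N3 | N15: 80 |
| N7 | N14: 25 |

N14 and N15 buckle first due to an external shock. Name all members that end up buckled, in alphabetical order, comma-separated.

N14, N15, N3

Round 1 — N14, N15 buckle (initial).
  N3: +20+80 → 100 ≥ 50
  N7: +20 → 20 < 40
Round 2 — N3 buckles.
No further bucklings.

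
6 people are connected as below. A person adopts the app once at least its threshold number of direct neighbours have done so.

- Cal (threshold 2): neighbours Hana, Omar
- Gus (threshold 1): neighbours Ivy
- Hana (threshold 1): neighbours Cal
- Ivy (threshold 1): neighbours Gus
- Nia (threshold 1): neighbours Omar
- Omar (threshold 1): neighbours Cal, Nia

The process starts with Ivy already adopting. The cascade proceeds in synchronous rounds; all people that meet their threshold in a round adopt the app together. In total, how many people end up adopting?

2

Round 1 — Ivy adopts the app (initial).
Round 2 — checking thresholds:
  Gus: 1 of 1 neighbours ≥ 1, adopts the app.
Round 3 — no new adoptions; cascade stops.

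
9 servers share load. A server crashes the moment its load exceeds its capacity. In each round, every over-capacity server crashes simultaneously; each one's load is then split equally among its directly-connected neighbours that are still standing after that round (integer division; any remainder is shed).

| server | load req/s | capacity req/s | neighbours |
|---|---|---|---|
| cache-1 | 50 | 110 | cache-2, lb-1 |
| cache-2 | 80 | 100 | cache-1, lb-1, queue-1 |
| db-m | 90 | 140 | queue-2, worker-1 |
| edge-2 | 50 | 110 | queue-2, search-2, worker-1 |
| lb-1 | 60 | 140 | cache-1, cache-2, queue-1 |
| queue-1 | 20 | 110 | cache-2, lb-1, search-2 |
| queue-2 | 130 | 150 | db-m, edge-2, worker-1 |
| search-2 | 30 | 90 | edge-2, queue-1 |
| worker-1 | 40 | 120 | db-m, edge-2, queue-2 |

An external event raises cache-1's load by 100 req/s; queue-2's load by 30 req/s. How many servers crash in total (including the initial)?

9

Round 1 — cache-1 at 150 > 110; queue-2 at 160 > 150. cache-1, queue-2 crash.
  cache-1 sheds 150 req/s to cache-2, lb-1: 75 each.
    cache-2: 80+75 = 155 > 100
    lb-1: 60+75 = 135 ≤ 140
  queue-2 sheds 160 req/s to db-m, edge-2, worker-1: 53 each (1 lost).
    db-m: 90+53 = 143 > 140
    edge-2: 50+53 = 103 ≤ 110
    worker-1: 40+53 = 93 ≤ 120
Round 2 — cache-2, db-m crash.
  cache-2 sheds 155 req/s to lb-1, queue-1: 77 each (1 lost).
    lb-1: 135+77 = 212 > 140
    queue-1: 20+77 = 97 ≤ 110
  db-m sheds 143 req/s to worker-1: 143 each.
    worker-1: 93+143 = 236 > 120
Round 3 — lb-1, worker-1 crash.
  lb-1 sheds 212 req/s to queue-1: 212 each.
    queue-1: 97+212 = 309 > 110
  worker-1 sheds 236 req/s to edge-2: 236 each.
    edge-2: 103+236 = 339 > 110
Round 4 — edge-2, queue-1 crash.
  edge-2 sheds 339 req/s to search-2: 339 each.
    search-2: 30+339 = 369 > 90
  queue-1 sheds 309 req/s to search-2: 309 each.
    search-2: 369+309 = 678 > 90
Round 5 — search-2 crashes.
  search-2 sheds 678 req/s: no online neighbours, lost.
No further crashes.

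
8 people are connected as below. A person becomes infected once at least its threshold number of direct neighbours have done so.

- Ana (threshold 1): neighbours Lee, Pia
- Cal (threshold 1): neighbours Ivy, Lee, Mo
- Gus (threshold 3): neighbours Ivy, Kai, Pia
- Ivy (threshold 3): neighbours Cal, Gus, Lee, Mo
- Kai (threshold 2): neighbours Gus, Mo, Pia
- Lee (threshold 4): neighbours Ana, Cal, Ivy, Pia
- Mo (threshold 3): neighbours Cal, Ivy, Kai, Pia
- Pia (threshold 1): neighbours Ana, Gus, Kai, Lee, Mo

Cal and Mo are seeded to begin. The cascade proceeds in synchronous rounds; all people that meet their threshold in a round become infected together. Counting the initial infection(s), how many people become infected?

Round 1 — Cal, Mo become infected (initial).
Round 2 — checking thresholds:
  Ivy: 2 of 4 neighbours < 3, not yet.
  Kai: 1 of 3 neighbours < 2, not yet.
  Lee: 1 of 4 neighbours < 4, not yet.
  Pia: 1 of 5 neighbours ≥ 1, becomes infected.
Round 3 — checking thresholds:
  Ana: 1 of 2 neighbours ≥ 1, becomes infected.
  Gus: 1 of 3 neighbours < 3, not yet.
  Ivy: 2 of 4 neighbours < 3, not yet.
  Kai: 2 of 3 neighbours ≥ 2, becomes infected.
  Lee: 2 of 4 neighbours < 4, not yet.
Round 4 — no new infections; cascade stops.

5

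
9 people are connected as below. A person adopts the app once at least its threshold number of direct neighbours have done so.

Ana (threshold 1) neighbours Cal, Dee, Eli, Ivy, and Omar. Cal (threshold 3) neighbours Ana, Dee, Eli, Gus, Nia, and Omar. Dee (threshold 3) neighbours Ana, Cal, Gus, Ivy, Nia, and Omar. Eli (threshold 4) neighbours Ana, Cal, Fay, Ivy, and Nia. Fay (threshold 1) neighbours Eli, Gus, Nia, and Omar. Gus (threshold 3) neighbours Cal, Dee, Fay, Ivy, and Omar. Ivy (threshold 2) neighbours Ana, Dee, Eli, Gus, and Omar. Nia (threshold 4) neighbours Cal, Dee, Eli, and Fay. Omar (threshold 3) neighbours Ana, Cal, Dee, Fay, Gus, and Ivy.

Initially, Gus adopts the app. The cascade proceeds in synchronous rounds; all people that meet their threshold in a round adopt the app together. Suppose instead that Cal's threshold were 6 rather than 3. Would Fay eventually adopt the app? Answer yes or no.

yes

With Cal's threshold at 6:
Round 1 — Gus adopts the app (initial).
Round 2 — checking thresholds:
  Cal: 1 of 6 neighbours < 6, holds.
  Dee: 1 of 6 neighbours < 3, holds.
  Fay: 1 of 4 neighbours ≥ 1, adopts the app.
  Ivy: 1 of 5 neighbours < 2, holds.
  Omar: 1 of 6 neighbours < 3, holds.
Round 3 — no new adoptions; cascade stops.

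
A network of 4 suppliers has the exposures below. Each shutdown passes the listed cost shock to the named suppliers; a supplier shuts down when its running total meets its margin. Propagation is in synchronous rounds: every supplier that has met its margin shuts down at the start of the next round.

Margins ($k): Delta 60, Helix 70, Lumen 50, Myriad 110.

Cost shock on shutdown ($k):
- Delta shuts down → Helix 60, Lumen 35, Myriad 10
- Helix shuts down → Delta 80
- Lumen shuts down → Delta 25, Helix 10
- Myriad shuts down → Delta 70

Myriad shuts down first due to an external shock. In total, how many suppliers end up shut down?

Round 1 — Myriad shuts down (initial).
  Delta: +70 → 70 ≥ 60
Round 2 — Delta shuts down.
  Helix: +60 → 60 < 70
  Lumen: +35 → 35 < 50
No further shutdowns.

2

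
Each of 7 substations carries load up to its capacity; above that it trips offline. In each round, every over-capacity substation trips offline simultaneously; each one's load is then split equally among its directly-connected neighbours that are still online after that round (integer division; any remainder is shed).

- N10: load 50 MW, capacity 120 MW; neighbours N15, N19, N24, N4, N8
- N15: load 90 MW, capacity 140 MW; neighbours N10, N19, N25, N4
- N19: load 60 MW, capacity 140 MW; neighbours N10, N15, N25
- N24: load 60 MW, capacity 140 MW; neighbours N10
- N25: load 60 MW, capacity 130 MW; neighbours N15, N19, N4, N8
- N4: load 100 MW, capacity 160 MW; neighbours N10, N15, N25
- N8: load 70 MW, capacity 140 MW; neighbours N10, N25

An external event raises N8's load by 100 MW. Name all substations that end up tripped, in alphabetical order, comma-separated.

N10, N15, N19, N25, N4, N8

Round 1 — N8 at 170 > 140. N8 trips offline.
  N8 sheds 170 MW to N10, N25: 85 each.
    N10: 50+85 = 135 > 120
    N25: 60+85 = 145 > 130
Round 2 — N10, N25 trip offline.
  N10 sheds 135 MW to N15, N19, N24, N4: 33 each (3 lost).
    N15: 90+33 = 123 ≤ 140
    N19: 60+33 = 93 ≤ 140
    N24: 60+33 = 93 ≤ 140
    N4: 100+33 = 133 ≤ 160
  N25 sheds 145 MW to N15, N19, N4: 48 each (1 lost).
    N15: 123+48 = 171 > 140
    N19: 93+48 = 141 > 140
    N4: 133+48 = 181 > 160
Round 3 — N15, N19, N4 trip offline.
  N15 sheds 171 MW: no online neighbours, lost.
  N19 sheds 141 MW: no online neighbours, lost.
  N4 sheds 181 MW: no online neighbours, lost.
No further trips.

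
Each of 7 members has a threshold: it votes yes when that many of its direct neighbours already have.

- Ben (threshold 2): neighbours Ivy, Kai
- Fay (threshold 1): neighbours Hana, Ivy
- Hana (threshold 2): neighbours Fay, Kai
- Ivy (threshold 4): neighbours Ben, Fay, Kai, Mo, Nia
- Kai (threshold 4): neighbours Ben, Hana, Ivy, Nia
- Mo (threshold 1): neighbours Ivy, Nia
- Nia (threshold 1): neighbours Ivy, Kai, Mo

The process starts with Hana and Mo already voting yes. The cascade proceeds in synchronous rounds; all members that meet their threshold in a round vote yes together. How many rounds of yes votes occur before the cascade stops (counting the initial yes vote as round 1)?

2

Round 1 — Hana, Mo vote yes (initial).
Round 2 — checking thresholds:
  Fay: 1 of 2 neighbours ≥ 1, votes yes.
  Ivy: 1 of 5 neighbours < 4, below threshold.
  Kai: 1 of 4 neighbours < 4, below threshold.
  Nia: 1 of 3 neighbours ≥ 1, votes yes.
Round 3 — no new yes votes; cascade stops.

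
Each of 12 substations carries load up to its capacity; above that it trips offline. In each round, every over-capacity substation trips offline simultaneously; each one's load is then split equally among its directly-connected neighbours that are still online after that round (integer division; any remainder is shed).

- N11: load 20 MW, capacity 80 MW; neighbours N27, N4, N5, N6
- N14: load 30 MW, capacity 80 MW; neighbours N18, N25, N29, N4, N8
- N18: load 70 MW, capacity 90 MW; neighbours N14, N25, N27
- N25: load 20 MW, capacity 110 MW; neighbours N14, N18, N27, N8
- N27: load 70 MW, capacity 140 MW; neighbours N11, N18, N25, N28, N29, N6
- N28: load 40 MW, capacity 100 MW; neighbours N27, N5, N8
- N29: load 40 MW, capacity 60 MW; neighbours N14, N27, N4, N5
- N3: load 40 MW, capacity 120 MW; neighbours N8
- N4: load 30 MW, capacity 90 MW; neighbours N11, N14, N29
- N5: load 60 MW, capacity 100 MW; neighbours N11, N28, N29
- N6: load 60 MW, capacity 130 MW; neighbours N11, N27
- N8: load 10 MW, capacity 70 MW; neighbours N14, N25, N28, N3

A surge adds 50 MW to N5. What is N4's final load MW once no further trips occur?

Round 1 — N5 at 110 > 100. N5 trips offline.
  N5 sheds 110 MW to N11, N28, N29: 36 each (2 lost).
    N11: 20+36 = 56 ≤ 80
    N28: 40+36 = 76 ≤ 100
    N29: 40+36 = 76 > 60
Round 2 — N29 trips offline.
  N29 sheds 76 MW to N14, N27, N4: 25 each (1 lost).
    N14: 30+25 = 55 ≤ 80
    N27: 70+25 = 95 ≤ 140
    N4: 30+25 = 55 ≤ 90
No further trips.

55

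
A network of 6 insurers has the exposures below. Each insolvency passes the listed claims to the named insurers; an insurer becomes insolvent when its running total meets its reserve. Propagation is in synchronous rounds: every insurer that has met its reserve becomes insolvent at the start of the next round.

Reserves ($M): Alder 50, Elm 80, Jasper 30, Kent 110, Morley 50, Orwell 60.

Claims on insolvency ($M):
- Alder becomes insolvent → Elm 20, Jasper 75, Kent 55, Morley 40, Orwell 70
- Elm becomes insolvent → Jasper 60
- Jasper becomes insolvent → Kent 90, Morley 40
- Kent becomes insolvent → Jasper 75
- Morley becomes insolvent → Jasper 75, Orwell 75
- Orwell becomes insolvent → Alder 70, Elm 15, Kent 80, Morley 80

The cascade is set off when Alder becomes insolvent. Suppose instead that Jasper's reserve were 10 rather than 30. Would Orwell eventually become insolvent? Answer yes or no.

With Jasper's reserve at 10:
Round 1 — Alder becomes insolvent (initial).
  Elm: +20 → 20 < 80
  Jasper: +75 → 75 ≥ 10
  Kent: +55 → 55 < 110
  Morley: +40 → 40 < 50
  Orwell: +70 → 70 ≥ 60
Round 2 — Jasper, Orwell become insolvent.
  Elm: +15 → 35 < 80
  Kent: +90+80 → 225 ≥ 110
  Morley: +40+80 → 160 ≥ 50
Round 3 — Kent, Morley become insolvent.
No further insolvencies.

yes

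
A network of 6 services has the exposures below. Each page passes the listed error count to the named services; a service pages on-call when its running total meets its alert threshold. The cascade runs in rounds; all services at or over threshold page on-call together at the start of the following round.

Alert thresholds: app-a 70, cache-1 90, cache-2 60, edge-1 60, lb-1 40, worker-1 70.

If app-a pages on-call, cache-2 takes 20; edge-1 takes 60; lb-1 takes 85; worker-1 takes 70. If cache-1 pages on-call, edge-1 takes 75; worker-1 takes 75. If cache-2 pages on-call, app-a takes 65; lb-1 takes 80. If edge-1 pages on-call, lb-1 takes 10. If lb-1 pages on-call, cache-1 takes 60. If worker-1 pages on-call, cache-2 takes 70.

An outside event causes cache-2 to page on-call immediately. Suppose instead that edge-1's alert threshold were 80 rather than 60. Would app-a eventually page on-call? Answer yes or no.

With edge-1's alert threshold at 80:
Round 1 — cache-2 pages on-call (initial).
  app-a: +65 → 65 < 70
  lb-1: +80 → 80 ≥ 40
Round 2 — lb-1 pages on-call.
  cache-1: +60 → 60 < 90
No further pages.

no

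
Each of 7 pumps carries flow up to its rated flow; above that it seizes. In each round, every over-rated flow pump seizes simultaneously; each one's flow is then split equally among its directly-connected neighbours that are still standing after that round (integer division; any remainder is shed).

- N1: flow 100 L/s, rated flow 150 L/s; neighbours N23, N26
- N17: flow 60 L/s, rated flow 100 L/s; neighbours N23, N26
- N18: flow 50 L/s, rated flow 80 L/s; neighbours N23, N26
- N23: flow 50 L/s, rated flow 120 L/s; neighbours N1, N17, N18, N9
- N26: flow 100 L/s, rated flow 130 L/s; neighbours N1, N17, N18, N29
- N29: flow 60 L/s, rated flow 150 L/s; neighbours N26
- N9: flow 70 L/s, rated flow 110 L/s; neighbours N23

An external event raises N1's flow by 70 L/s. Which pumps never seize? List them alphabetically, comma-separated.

Round 1 — N1 at 170 > 150. N1 seizes.
  N1 sheds 170 L/s to N23, N26: 85 each.
    N23: 50+85 = 135 > 120
    N26: 100+85 = 185 > 130
Round 2 — N23, N26 seize.
  N23 sheds 135 L/s to N17, N18, N9: 45 each.
    N17: 60+45 = 105 > 100
    N18: 50+45 = 95 > 80
    N9: 70+45 = 115 > 110
  N26 sheds 185 L/s to N17, N18, N29: 61 each (2 lost).
    N17: 105+61 = 166 > 100
    N18: 95+61 = 156 > 80
    N29: 60+61 = 121 ≤ 150
Round 3 — N17, N18, N9 seize.
  N17 sheds 166 L/s: no online neighbours, lost.
  N18 sheds 156 L/s: no online neighbours, lost.
  N9 sheds 115 L/s: no online neighbours, lost.
No further seizures.

N29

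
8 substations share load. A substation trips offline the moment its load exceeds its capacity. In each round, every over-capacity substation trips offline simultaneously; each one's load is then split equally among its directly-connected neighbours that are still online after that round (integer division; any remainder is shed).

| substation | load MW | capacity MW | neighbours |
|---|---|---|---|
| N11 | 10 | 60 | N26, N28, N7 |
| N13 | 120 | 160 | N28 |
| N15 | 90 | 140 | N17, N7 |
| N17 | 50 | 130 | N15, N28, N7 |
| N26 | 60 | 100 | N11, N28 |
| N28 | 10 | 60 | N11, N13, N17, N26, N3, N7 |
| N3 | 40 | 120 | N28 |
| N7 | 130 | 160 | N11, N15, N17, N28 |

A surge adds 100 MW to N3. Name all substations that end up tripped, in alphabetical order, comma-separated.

N28, N3

Round 1 — N3 at 140 > 120. N3 trips offline.
  N3 sheds 140 MW to N28: 140 each.
    N28: 10+140 = 150 > 60
Round 2 — N28 trips offline.
  N28 sheds 150 MW to N11, N13, N17, N26, N7: 30 each.
    N11: 10+30 = 40 ≤ 60
    N13: 120+30 = 150 ≤ 160
    N17: 50+30 = 80 ≤ 130
    N26: 60+30 = 90 ≤ 100
    N7: 130+30 = 160 ≤ 160
No further trips.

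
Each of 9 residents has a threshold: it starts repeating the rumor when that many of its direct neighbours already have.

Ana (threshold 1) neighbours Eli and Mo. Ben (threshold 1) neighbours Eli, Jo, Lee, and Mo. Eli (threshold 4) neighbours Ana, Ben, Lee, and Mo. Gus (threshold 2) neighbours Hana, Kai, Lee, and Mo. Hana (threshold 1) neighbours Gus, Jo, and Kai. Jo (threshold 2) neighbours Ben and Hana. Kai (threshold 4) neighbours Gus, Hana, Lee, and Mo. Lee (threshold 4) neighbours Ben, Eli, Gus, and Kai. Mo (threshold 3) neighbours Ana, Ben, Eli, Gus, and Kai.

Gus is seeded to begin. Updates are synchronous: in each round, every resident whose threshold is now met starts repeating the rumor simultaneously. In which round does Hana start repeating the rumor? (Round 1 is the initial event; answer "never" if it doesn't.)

Round 1 — Gus starts repeating the rumor (initial).
Round 2 — checking thresholds:
  Hana: 1 of 3 neighbours ≥ 1, starts repeating the rumor.
  Kai: 1 of 4 neighbours < 4, below threshold.
  Lee: 1 of 4 neighbours < 4, below threshold.
  Mo: 1 of 5 neighbours < 3, below threshold.
Round 3 — no new spreads; cascade stops.

2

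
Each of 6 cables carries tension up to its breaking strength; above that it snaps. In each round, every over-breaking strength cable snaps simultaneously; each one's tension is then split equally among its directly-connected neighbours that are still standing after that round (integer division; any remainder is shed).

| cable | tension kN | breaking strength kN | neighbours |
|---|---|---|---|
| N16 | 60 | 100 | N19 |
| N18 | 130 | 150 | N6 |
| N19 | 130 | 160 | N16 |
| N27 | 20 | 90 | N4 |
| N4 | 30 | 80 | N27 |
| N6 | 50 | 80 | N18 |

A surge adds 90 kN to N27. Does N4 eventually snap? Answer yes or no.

Round 1 — N27 at 110 > 90. N27 snaps.
  N27 sheds 110 kN to N4: 110 each.
    N4: 30+110 = 140 > 80
Round 2 — N4 snaps.
  N4 sheds 140 kN: no online neighbours, lost.
No further breaks.

yes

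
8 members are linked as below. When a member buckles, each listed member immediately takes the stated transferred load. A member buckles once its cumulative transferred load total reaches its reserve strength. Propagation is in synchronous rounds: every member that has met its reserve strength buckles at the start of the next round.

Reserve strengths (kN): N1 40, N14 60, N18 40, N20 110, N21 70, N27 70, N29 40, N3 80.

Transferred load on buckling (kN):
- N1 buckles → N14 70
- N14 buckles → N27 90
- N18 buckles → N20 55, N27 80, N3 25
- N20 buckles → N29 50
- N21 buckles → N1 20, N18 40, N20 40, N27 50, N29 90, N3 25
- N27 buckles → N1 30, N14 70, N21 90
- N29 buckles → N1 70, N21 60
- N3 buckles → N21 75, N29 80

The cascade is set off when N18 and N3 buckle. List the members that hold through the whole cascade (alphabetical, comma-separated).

N20

Round 1 — N18, N3 buckle (initial).
  N20: +55 → 55 < 110
  N21: +75 → 75 ≥ 70
  N27: +80 → 80 ≥ 70
  N29: +80 → 80 ≥ 40
Round 2 — N21, N27, N29 buckle.
  N1: +20+30+70 → 120 ≥ 40
  N14: +70 → 70 ≥ 60
  N20: +40 → 95 < 110
Round 3 — N1, N14 buckle.
No further bucklings.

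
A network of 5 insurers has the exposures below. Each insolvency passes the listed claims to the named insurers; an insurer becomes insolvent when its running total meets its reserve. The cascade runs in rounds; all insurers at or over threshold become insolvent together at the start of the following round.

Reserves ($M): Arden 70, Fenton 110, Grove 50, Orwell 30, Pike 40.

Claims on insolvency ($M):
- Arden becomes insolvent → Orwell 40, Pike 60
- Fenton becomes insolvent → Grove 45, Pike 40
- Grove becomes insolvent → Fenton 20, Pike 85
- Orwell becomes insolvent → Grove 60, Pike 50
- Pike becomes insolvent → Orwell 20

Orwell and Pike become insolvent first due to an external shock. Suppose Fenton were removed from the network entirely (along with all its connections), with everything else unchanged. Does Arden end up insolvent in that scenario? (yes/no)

With Fenton removed:
Round 1 — Orwell, Pike become insolvent (initial).
  Grove: +60 → 60 ≥ 50
Round 2 — Grove becomes insolvent.
No further insolvencies.

no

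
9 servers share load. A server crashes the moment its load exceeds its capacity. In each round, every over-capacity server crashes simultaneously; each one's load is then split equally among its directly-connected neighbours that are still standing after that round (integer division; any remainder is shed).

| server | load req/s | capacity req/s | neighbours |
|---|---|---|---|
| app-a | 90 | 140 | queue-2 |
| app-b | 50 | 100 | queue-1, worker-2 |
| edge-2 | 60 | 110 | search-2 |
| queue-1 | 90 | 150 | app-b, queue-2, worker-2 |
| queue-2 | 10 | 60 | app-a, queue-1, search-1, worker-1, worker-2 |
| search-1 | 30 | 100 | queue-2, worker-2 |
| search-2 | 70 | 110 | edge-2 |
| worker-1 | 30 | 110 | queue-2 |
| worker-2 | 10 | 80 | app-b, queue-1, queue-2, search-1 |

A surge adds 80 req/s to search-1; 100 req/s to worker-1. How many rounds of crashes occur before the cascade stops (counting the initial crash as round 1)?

Round 1 — search-1 at 110 > 100; worker-1 at 130 > 110. search-1, worker-1 crash.
  search-1 sheds 110 req/s to queue-2, worker-2: 55 each.
    queue-2: 10+55 = 65 > 60
    worker-2: 10+55 = 65 ≤ 80
  worker-1 sheds 130 req/s to queue-2: 130 each.
    queue-2: 65+130 = 195 > 60
Round 2 — queue-2 crashes.
  queue-2 sheds 195 req/s to app-a, queue-1, worker-2: 65 each.
    app-a: 90+65 = 155 > 140
    queue-1: 90+65 = 155 > 150
    worker-2: 65+65 = 130 > 80
Round 3 — app-a, queue-1, worker-2 crash.
  app-a sheds 155 req/s: no online neighbours, lost.
  queue-1 sheds 155 req/s to app-b: 155 each.
    app-b: 50+155 = 205 > 100
  worker-2 sheds 130 req/s to app-b: 130 each.
    app-b: 205+130 = 335 > 100
Round 4 — app-b crashes.
  app-b sheds 335 req/s: no online neighbours, lost.
No further crashes.

4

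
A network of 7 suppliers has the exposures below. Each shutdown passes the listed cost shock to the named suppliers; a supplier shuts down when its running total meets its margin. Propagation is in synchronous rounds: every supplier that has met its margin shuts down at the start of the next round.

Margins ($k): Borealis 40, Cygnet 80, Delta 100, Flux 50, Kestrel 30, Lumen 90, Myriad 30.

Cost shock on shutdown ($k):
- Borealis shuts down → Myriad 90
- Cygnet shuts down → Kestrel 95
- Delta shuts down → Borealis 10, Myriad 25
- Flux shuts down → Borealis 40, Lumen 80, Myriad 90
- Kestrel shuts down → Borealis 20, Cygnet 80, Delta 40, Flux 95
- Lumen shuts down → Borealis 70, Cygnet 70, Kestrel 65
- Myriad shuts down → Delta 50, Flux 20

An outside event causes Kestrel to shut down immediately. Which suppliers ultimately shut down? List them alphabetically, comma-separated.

Round 1 — Kestrel shuts down (initial).
  Borealis: +20 → 20 < 40
  Cygnet: +80 → 80 ≥ 80
  Delta: +40 → 40 < 100
  Flux: +95 → 95 ≥ 50
Round 2 — Cygnet, Flux shut down.
  Borealis: +40 → 60 ≥ 40
  Lumen: +80 → 80 < 90
  Myriad: +90 → 90 ≥ 30
Round 3 — Borealis, Myriad shut down.
  Delta: +50 → 90 < 100
No further shutdowns.

Borealis, Cygnet, Flux, Kestrel, Myriad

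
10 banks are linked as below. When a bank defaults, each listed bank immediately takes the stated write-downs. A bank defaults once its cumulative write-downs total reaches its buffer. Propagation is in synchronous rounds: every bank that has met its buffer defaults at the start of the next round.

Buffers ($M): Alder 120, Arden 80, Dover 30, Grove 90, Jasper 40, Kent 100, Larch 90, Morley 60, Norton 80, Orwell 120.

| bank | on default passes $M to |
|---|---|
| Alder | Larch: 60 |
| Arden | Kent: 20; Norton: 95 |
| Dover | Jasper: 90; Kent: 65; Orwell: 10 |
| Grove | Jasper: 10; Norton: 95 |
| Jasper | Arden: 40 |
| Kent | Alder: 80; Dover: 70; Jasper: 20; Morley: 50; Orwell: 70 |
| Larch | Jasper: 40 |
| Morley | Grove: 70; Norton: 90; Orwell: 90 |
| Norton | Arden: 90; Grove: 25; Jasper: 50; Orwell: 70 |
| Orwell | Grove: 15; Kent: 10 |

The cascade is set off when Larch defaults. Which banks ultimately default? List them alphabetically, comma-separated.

Jasper, Larch

Round 1 — Larch defaults (initial).
  Jasper: +40 → 40 ≥ 40
Round 2 — Jasper defaults.
  Arden: +40 → 40 < 80
No further defaults.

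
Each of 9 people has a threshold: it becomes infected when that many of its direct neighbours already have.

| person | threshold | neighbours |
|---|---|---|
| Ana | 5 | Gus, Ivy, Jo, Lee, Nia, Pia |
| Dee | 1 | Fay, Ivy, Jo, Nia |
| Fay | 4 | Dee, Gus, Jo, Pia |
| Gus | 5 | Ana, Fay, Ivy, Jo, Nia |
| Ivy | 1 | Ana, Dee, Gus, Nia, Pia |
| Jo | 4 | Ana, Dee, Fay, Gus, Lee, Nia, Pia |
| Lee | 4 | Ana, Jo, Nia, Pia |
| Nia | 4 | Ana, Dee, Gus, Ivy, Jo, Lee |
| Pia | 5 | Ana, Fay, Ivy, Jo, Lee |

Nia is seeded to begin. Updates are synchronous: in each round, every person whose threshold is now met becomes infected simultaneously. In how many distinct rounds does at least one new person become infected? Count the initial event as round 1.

Round 1 — Nia becomes infected (initial).
Round 2 — checking thresholds:
  Ana: 1 of 6 neighbours < 5, below threshold.
  Dee: 1 of 4 neighbours ≥ 1, becomes infected.
  Gus: 1 of 5 neighbours < 5, below threshold.
  Ivy: 1 of 5 neighbours ≥ 1, becomes infected.
  Jo: 1 of 7 neighbours < 4, below threshold.
  Lee: 1 of 4 neighbours < 4, below threshold.
Round 3 — no new infections; cascade stops.

2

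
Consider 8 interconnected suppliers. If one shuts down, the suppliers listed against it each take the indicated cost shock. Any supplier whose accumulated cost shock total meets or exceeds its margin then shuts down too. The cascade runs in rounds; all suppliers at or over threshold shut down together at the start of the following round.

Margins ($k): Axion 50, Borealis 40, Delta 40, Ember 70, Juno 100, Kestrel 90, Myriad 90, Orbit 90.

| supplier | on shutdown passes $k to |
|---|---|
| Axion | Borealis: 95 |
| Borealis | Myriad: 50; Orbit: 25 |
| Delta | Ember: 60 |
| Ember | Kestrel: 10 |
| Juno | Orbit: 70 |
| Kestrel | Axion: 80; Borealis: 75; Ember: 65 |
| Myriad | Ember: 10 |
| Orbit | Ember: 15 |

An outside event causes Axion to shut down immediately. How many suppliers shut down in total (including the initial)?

2

Round 1 — Axion shuts down (initial).
  Borealis: +95 → 95 ≥ 40
Round 2 — Borealis shuts down.
  Myriad: +50 → 50 < 90
  Orbit: +25 → 25 < 90
No further shutdowns.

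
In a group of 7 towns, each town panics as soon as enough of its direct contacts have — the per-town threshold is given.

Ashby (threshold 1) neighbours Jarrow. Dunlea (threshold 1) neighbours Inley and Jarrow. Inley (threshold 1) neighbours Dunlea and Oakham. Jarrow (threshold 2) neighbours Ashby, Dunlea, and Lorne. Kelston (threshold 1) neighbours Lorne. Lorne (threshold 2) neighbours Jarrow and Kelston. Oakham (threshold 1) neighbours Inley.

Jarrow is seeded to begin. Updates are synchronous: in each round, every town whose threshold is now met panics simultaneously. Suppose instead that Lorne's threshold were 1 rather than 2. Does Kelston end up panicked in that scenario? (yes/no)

With Lorne's threshold at 1:
Round 1 — Jarrow panics (initial).
Round 2 — checking thresholds:
  Ashby: 1 of 1 neighbours ≥ 1, panics.
  Dunlea: 1 of 2 neighbours ≥ 1, panics.
  Lorne: 1 of 2 neighbours ≥ 1, panics.
Round 3 — checking thresholds:
  Inley: 1 of 2 neighbours ≥ 1, panics.
  Kelston: 1 of 1 neighbours ≥ 1, panics.
Round 4 — checking thresholds:
  Oakham: 1 of 1 neighbours ≥ 1, panics.
Round 5 — no new panics; cascade stops.

yes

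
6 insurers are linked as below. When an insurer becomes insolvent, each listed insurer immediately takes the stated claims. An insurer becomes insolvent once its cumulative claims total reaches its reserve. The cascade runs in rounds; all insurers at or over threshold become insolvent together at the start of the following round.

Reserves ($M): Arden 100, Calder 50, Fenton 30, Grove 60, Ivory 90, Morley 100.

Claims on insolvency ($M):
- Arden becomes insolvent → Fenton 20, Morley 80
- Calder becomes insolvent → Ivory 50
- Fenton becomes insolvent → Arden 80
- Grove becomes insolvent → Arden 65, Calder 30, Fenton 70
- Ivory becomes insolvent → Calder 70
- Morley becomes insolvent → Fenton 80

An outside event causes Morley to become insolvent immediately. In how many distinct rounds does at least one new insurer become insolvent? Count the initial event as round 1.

2

Round 1 — Morley becomes insolvent (initial).
  Fenton: +80 → 80 ≥ 30
Round 2 — Fenton becomes insolvent.
  Arden: +80 → 80 < 100
No further insolvencies.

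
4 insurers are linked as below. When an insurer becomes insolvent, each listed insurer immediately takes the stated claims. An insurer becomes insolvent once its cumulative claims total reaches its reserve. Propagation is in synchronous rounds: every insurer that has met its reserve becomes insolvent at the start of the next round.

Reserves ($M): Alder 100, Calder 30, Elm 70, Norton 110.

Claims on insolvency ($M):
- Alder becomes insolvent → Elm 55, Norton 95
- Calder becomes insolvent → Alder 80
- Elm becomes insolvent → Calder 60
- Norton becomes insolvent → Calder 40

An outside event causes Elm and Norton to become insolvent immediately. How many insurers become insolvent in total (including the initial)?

3

Round 1 — Elm, Norton become insolvent (initial).
  Calder: +60+40 → 100 ≥ 30
Round 2 — Calder becomes insolvent.
  Alder: +80 → 80 < 100
No further insolvencies.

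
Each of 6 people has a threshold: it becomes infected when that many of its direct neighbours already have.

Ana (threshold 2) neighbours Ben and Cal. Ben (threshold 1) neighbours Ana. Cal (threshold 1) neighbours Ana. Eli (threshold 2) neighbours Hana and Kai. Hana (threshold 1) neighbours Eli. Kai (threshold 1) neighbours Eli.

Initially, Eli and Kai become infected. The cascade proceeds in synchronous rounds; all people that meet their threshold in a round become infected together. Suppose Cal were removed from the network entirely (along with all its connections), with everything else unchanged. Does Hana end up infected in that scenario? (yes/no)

yes

With Cal removed:
Round 1 — Eli, Kai become infected (initial).
Round 2 — checking thresholds:
  Hana: 1 of 1 neighbours ≥ 1, becomes infected.
Round 3 — no new infections; cascade stops.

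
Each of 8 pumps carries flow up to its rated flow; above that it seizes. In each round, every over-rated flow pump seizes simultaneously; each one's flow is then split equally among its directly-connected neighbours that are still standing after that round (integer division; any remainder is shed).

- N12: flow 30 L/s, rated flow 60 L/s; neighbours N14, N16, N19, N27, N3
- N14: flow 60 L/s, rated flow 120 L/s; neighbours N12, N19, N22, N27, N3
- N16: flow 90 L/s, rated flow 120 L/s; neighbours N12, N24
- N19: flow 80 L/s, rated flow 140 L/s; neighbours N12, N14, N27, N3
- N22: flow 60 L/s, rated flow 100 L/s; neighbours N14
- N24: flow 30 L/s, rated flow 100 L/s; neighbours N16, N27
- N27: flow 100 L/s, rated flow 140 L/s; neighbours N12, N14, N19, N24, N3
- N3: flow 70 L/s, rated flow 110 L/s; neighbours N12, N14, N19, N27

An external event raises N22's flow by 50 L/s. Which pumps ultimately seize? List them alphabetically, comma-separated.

N12, N14, N16, N19, N22, N24, N27, N3

Round 1 — N22 at 110 > 100. N22 seizes.
  N22 sheds 110 L/s to N14: 110 each.
    N14: 60+110 = 170 > 120
Round 2 — N14 seizes.
  N14 sheds 170 L/s to N12, N19, N27, N3: 42 each (2 lost).
    N12: 30+42 = 72 > 60
    N19: 80+42 = 122 ≤ 140
    N27: 100+42 = 142 > 140
    N3: 70+42 = 112 > 110
Round 3 — N12, N27, N3 seize.
  N12 sheds 72 L/s to N16, N19: 36 each.
    N16: 90+36 = 126 > 120
    N19: 122+36 = 158 > 140
  N27 sheds 142 L/s to N19, N24: 71 each.
    N19: 158+71 = 229 > 140
    N24: 30+71 = 101 > 100
  N3 sheds 112 L/s to N19: 112 each.
    N19: 229+112 = 341 > 140
Round 4 — N16, N19, N24 seize.
  N16 sheds 126 L/s: no online neighbours, lost.
  N19 sheds 341 L/s: no online neighbours, lost.
  N24 sheds 101 L/s: no online neighbours, lost.
No further seizures.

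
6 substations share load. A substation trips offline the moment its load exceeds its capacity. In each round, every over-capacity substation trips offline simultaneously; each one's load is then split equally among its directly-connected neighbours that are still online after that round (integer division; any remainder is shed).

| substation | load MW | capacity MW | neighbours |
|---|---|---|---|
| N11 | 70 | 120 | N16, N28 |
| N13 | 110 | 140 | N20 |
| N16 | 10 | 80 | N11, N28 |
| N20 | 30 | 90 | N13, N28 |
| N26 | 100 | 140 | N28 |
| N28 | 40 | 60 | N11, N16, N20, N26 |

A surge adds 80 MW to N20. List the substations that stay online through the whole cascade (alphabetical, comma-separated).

Round 1 — N20 at 110 > 90. N20 trips offline.
  N20 sheds 110 MW to N13, N28: 55 each.
    N13: 110+55 = 165 > 140
    N28: 40+55 = 95 > 60
Round 2 — N13, N28 trip offline.
  N13 sheds 165 MW: no online neighbours, lost.
  N28 sheds 95 MW to N11, N16, N26: 31 each (2 lost).
    N11: 70+31 = 101 ≤ 120
    N16: 10+31 = 41 ≤ 80
    N26: 100+31 = 131 ≤ 140
No further trips.

N11, N16, N26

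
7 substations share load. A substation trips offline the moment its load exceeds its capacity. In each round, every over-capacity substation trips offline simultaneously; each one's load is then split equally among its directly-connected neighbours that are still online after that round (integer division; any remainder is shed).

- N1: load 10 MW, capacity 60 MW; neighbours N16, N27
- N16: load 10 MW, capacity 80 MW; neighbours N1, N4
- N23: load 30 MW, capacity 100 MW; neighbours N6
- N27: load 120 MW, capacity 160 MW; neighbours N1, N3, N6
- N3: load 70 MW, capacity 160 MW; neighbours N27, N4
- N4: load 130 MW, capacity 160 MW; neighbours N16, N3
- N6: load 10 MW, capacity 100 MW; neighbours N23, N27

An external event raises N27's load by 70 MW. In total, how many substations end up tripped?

Round 1 — N27 at 190 > 160. N27 trips offline.
  N27 sheds 190 MW to N1, N3, N6: 63 each (1 lost).
    N1: 10+63 = 73 > 60
    N3: 70+63 = 133 ≤ 160
    N6: 10+63 = 73 ≤ 100
Round 2 — N1 trips offline.
  N1 sheds 73 MW to N16: 73 each.
    N16: 10+73 = 83 > 80
Round 3 — N16 trips offline.
  N16 sheds 83 MW to N4: 83 each.
    N4: 130+83 = 213 > 160
Round 4 — N4 trips offline.
  N4 sheds 213 MW to N3: 213 each.
    N3: 133+213 = 346 > 160
Round 5 — N3 trips offline.
  N3 sheds 346 MW: no online neighbours, lost.
No further trips.

5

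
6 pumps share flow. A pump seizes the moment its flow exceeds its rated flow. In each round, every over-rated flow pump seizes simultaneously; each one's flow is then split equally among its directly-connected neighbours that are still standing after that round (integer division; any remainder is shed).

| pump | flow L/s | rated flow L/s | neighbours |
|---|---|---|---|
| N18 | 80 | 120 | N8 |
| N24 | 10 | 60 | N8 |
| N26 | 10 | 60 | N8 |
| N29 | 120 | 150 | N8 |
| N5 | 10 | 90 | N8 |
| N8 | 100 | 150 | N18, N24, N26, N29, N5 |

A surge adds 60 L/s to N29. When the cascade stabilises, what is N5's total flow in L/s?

Round 1 — N29 at 180 > 150. N29 seizes.
  N29 sheds 180 L/s to N8: 180 each.
    N8: 100+180 = 280 > 150
Round 2 — N8 seizes.
  N8 sheds 280 L/s to N18, N24, N26, N5: 70 each.
    N18: 80+70 = 150 > 120
    N24: 10+70 = 80 > 60
    N26: 10+70 = 80 > 60
    N5: 10+70 = 80 ≤ 90
Round 3 — N18, N24, N26 seize.
  N18 sheds 150 L/s: no online neighbours, lost.
  N24 sheds 80 L/s: no online neighbours, lost.
  N26 sheds 80 L/s: no online neighbours, lost.
No further seizures.

80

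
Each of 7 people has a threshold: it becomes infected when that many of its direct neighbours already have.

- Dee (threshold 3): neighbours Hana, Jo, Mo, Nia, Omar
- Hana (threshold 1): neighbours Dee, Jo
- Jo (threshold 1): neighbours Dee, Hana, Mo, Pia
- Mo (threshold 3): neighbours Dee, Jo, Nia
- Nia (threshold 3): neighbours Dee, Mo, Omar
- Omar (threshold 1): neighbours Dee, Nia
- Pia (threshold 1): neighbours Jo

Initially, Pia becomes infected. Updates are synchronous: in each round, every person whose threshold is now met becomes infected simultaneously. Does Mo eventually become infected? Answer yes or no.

no

Round 1 — Pia becomes infected (initial).
Round 2 — checking thresholds:
  Jo: 1 of 4 neighbours ≥ 1, becomes infected.
Round 3 — checking thresholds:
  Dee: 1 of 5 neighbours < 3, not yet.
  Hana: 1 of 2 neighbours ≥ 1, becomes infected.
  Mo: 1 of 3 neighbours < 3, not yet.
Round 4 — no new infections; cascade stops.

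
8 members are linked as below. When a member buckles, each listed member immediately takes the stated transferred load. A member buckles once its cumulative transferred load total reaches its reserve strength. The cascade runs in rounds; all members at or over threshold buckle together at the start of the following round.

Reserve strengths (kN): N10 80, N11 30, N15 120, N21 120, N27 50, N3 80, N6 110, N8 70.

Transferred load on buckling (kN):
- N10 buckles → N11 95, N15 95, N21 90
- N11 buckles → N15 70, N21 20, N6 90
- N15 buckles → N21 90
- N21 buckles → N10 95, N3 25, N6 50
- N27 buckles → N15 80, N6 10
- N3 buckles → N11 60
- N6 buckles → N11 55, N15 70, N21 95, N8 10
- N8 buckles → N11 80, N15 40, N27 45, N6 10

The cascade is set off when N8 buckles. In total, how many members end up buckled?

Round 1 — N8 buckles (initial).
  N11: +80 → 80 ≥ 30
  N15: +40 → 40 < 120
  N27: +45 → 45 < 50
  N6: +10 → 10 < 110
Round 2 — N11 buckles.
  N15: +70 → 110 < 120
  N21: +20 → 20 < 120
  N6: +90 → 100 < 110
No further bucklings.

2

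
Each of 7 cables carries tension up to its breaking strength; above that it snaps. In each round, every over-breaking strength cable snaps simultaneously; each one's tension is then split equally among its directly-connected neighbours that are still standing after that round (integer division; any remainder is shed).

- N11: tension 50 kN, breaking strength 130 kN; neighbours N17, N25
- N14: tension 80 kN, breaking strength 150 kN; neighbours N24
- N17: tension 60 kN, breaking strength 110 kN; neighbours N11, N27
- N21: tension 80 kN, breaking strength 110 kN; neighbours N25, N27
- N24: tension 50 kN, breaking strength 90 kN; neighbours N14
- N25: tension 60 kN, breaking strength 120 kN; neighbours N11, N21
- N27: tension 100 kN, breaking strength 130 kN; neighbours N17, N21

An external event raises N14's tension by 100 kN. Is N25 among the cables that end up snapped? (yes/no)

no

Round 1 — N14 at 180 > 150. N14 snaps.
  N14 sheds 180 kN to N24: 180 each.
    N24: 50+180 = 230 > 90
Round 2 — N24 snaps.
  N24 sheds 230 kN: no online neighbours, lost.
No further breaks.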